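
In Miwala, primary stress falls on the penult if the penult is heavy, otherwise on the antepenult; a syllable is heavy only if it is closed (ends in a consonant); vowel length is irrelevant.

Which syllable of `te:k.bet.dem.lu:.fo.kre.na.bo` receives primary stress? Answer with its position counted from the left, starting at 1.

6

Weights: 6 kre L, 7 na L, 8 bo L.
The penult (syllable 7, na) is light, so stress falls on the antepenult (syllable 6, kre).
Primary stress: syllable 6 → te:k.bet.dem.lu:.fo.ˈkre.na.bo.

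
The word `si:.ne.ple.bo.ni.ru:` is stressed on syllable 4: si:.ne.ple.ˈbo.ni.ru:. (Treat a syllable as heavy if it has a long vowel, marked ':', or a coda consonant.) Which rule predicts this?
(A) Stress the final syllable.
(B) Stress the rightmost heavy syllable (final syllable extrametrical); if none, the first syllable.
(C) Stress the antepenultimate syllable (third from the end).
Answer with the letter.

C

Rule A → syllable 6 (observed: 4).
Rule B → syllable 1 (observed: 4).
Rule C → syllable 4 ✓.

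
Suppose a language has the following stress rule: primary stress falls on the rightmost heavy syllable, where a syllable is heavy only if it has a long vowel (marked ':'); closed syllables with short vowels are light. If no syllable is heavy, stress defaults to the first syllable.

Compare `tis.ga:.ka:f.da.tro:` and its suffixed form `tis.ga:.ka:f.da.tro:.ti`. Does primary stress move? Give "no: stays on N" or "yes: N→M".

Base `tis.ga:.ka:f.da.tro:` (5 syllables):
  Weights: 1 tis L, 2 ga: H, 3 ka:f H, 4 da L, 5 tro: H.
  Heavy syllables in the domain: 2, 3, 5. The rightmost is syllable 5 (tro:).
  → primary stress on syllable 5.
Suffixed `tis.ga:.ka:f.da.tro:.ti` (6 syllables):
  Weights: 1 tis L, 2 ga: H, 3 ka:f H, 4 da L, 5 tro: H, 6 ti L.
  Heavy syllables in the domain: 2, 3, 5. The rightmost is syllable 5 (tro:).
  → primary stress on syllable 5.

no: stays on 5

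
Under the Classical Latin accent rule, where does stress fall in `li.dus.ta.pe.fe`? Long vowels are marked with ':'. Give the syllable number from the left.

Classical Latin: stress the penult if heavy (long vowel or closed), else the antepenult.
Weights: 3 ta L, 4 pe L, 5 fe L.
The penult (syllable 4, pe) is light, so stress falls on the antepenult (syllable 3, ta).
Stress on syllable 3: li.dus.ˈta.pe.fe.

3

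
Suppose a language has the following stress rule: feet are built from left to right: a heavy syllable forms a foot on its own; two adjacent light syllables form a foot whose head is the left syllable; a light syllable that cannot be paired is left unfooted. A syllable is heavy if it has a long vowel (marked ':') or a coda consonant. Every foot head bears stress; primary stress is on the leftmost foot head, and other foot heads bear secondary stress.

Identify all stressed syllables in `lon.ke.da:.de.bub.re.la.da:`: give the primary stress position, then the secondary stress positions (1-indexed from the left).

Weights: 1 lon H, 2 ke L, 3 da: H, 4 de L, 5 bub H, 6 re L, 7 la L, 8 da: H.
Parse left to right (heavy = foot alone; LL = one foot; stranded L unfooted): (ˈlon) ke (ˈda:) de (ˈbub) (ˈre.la) (ˈda:).
Foot heads: 1, 3, 5, 6, 8.
Primary stress on the leftmost head = syllable 1.
Secondary stress on 3, 5, 6, 8: ˈlon.ke.ˌda:.de.ˌbub.ˌre.la.ˌda:.

primary 1, secondary 3, 5, 6, 8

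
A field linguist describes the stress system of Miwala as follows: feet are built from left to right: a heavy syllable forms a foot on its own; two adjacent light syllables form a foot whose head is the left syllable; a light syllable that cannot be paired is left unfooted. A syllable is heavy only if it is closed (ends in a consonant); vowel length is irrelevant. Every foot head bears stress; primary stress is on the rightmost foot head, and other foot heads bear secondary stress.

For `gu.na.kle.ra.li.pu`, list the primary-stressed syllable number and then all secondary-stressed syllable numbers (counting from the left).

Weights: 1 gu L, 2 na L, 3 kle L, 4 ra L, 5 li L, 6 pu L.
Parse left to right (heavy = foot alone; LL = one foot; stranded L unfooted): (ˈgu.na) (ˈkle.ra) (ˈli.pu).
Foot heads: 1, 3, 5.
Primary stress on the rightmost head = syllable 5.
Secondary stress on 1, 3: ˌgu.na.ˌkle.ra.ˈli.pu.

primary 5, secondary 1, 3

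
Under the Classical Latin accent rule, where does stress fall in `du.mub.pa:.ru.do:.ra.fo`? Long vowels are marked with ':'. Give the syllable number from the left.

5

Classical Latin: stress the penult if heavy (long vowel or closed), else the antepenult.
Weights: 5 do: H, 6 ra L, 7 fo L.
The penult (syllable 6, ra) is light, so stress falls on the antepenult (syllable 5, do:).
Stress on syllable 5: du.mub.pa:.ru.ˈdo:.ra.fo.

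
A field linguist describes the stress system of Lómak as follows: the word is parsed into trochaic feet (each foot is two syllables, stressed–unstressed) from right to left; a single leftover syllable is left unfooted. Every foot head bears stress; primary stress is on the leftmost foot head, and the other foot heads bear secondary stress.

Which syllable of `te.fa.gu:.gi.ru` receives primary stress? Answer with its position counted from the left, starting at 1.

Parse right to left into trochaic (ˈσσ) feet: te (ˈfa.gu:) (ˈgi.ru). Syllable 1 is left unfooted.
Foot heads (stressed positions): 2, 4.
End Rule Leftmost: primary stress on the leftmost head = syllable 2.
Primary stress: syllable 2 → te.ˈfa.gu:.gi.ru.

2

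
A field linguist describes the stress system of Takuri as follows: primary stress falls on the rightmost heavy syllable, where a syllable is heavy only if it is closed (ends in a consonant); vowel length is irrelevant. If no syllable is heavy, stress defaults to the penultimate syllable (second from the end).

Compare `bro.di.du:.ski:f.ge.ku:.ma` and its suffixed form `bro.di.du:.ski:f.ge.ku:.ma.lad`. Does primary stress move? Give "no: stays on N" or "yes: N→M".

yes: 4→8

Base `bro.di.du:.ski:f.ge.ku:.ma` (7 syllables):
  Weights: 1 bro L, 2 di L, 3 du: L, 4 ski:f H, 5 ge L, 6 ku: L, 7 ma L.
  Heavy syllables in the domain: 4. The rightmost is syllable 4 (ski:f).
  → primary stress on syllable 4.
Suffixed `bro.di.du:.ski:f.ge.ku:.ma.lad` (8 syllables):
  Weights: 1 bro L, 2 di L, 3 du: L, 4 ski:f H, 5 ge L, 6 ku: L, 7 ma L, 8 lad H.
  Heavy syllables in the domain: 4, 8. The rightmost is syllable 8 (lad).
  → primary stress on syllable 8.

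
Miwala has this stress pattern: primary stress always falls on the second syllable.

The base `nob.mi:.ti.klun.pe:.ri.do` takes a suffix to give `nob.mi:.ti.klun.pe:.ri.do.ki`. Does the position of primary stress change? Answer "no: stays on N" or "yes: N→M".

Base `nob.mi:.ti.klun.pe:.ri.do` (7 syllables):
  The word has 7 syllables; the second syllable is syllable 2 (mi:).
  → primary stress on syllable 2.
Suffixed `nob.mi:.ti.klun.pe:.ri.do.ki` (8 syllables):
  The word has 8 syllables; the second syllable is syllable 2 (mi:).
  → primary stress on syllable 2.

no: stays on 2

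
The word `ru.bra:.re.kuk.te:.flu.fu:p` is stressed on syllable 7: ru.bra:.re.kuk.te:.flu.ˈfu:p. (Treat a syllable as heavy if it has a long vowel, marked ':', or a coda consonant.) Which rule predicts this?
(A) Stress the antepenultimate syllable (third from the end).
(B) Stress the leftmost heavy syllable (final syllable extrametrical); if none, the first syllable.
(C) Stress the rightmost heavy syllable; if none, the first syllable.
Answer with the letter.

C

Rule A → syllable 5 (observed: 7).
Rule B → syllable 2 (observed: 7).
Rule C → syllable 7 ✓.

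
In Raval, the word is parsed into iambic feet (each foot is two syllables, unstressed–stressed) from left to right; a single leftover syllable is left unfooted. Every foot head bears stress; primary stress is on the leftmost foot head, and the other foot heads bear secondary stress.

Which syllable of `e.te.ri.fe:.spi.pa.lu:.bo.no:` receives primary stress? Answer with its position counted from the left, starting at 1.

Parse left to right into iambic (σˈσ) feet: (e.ˈte) (ri.ˈfe:) (spi.ˈpa) (lu:.ˈbo) no:. Syllable 9 is left unfooted.
Foot heads (stressed positions): 2, 4, 6, 8.
End Rule Leftmost: primary stress on the leftmost head = syllable 2.
Primary stress: syllable 2 → e.ˈte.ri.fe:.spi.pa.lu:.bo.no:.

2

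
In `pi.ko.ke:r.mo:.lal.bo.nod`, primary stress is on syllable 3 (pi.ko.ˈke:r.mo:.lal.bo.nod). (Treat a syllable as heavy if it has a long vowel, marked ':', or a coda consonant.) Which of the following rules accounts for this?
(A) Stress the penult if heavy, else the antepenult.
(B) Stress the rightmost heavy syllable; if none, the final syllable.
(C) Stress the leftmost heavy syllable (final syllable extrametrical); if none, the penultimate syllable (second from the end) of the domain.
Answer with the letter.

Rule A → syllable 5 (observed: 3).
Rule B → syllable 7 (observed: 3).
Rule C → syllable 3 ✓.

C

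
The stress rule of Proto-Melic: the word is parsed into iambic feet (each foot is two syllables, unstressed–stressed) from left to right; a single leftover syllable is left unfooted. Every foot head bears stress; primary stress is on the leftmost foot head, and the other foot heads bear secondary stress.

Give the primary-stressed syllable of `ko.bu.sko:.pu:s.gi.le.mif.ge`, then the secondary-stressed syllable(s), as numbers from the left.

Parse left to right into iambic (σˈσ) feet: (ko.ˈbu) (sko:.ˈpu:s) (gi.ˈle) (mif.ˈge).
Foot heads (stressed positions): 2, 4, 6, 8.
End Rule Leftmost: primary stress on the leftmost head = syllable 2.
Secondary stress on 4, 6, 8: ko.ˈbu.sko:.ˌpu:s.gi.ˌle.mif.ˌge.

primary 2, secondary 4, 6, 8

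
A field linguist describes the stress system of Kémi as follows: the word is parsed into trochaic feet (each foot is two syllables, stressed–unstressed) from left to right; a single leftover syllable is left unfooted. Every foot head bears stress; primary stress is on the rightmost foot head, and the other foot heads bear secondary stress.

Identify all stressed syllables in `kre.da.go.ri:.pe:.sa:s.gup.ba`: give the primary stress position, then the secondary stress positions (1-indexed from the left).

Parse left to right into trochaic (ˈσσ) feet: (ˈkre.da) (ˈgo.ri:) (ˈpe:.sa:s) (ˈgup.ba).
Foot heads (stressed positions): 1, 3, 5, 7.
End Rule Rightmost: primary stress on the rightmost head = syllable 7.
Secondary stress on 1, 3, 5: ˌkre.da.ˌgo.ri:.ˌpe:.sa:s.ˈgup.ba.

primary 7, secondary 1, 3, 5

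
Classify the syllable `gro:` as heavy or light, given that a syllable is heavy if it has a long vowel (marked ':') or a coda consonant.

`gro:`: long vowel, open (no coda). Long vowel → heavy.

heavy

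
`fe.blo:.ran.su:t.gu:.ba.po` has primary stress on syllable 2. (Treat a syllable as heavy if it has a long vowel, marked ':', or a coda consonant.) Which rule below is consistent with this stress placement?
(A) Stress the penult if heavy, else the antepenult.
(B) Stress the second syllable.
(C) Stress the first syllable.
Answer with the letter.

Rule A → syllable 5 (observed: 2).
Rule B → syllable 2 ✓.
Rule C → syllable 1 (observed: 2).

B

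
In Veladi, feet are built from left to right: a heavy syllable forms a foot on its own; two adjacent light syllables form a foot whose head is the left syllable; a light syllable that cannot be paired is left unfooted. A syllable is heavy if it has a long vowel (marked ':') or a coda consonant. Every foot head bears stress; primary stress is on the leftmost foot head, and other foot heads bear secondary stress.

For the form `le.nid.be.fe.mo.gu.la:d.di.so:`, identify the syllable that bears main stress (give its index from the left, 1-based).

2

Weights: 1 le L, 2 nid H, 3 be L, 4 fe L, 5 mo L, 6 gu L, 7 la:d H, 8 di L, 9 so: H.
Parse left to right (heavy = foot alone; LL = one foot; stranded L unfooted): le (ˈnid) (ˈbe.fe) (ˈmo.gu) (ˈla:d) di (ˈso:).
Foot heads: 2, 3, 5, 7, 9.
Primary stress on the leftmost head = syllable 2.
Primary stress: syllable 2 → le.ˈnid.be.fe.mo.gu.la:d.di.so:.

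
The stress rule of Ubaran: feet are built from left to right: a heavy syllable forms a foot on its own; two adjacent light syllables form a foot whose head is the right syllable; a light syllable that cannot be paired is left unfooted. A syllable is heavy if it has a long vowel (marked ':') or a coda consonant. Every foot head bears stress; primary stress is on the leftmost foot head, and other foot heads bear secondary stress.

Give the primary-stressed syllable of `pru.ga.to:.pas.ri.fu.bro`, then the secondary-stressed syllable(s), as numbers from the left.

primary 2, secondary 3, 4, 6

Weights: 1 pru L, 2 ga L, 3 to: H, 4 pas H, 5 ri L, 6 fu L, 7 bro L.
Parse left to right (heavy = foot alone; LL = one foot; stranded L unfooted): (pru.ˈga) (ˈto:) (ˈpas) (ri.ˈfu) bro.
Foot heads: 2, 3, 4, 6.
Primary stress on the leftmost head = syllable 2.
Secondary stress on 3, 4, 6: pru.ˈga.ˌto:.ˌpas.ri.ˌfu.bro.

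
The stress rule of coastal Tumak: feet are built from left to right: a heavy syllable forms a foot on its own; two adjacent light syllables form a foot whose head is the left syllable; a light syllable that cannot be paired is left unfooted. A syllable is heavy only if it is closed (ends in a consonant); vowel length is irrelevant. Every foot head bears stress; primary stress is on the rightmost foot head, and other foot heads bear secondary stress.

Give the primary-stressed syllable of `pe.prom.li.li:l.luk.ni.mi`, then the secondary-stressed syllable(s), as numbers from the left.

primary 6, secondary 2, 4, 5

Weights: 1 pe L, 2 prom H, 3 li L, 4 li:l H, 5 luk H, 6 ni L, 7 mi L.
Parse left to right (heavy = foot alone; LL = one foot; stranded L unfooted): pe (ˈprom) li (ˈli:l) (ˈluk) (ˈni.mi).
Foot heads: 2, 4, 5, 6.
Primary stress on the rightmost head = syllable 6.
Secondary stress on 2, 4, 5: pe.ˌprom.li.ˌli:l.ˌluk.ˈni.mi.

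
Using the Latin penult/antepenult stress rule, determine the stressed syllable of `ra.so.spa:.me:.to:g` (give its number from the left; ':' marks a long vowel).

Classical Latin: stress the penult if heavy (long vowel or closed), else the antepenult.
Weights: 3 spa: H, 4 me: H, 5 to:g H.
The penult (syllable 4, me:) is heavy, so it takes stress.
Stress on syllable 4: ra.so.spa:.ˈme:.to:g.

4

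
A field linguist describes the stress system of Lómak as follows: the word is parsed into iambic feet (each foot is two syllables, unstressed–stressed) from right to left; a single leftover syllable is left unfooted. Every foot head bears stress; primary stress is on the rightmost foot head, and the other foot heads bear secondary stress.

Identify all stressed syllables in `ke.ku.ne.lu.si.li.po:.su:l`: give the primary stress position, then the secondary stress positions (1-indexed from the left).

primary 8, secondary 2, 4, 6

Parse right to left into iambic (σˈσ) feet: (ke.ˈku) (ne.ˈlu) (si.ˈli) (po:.ˈsu:l).
Foot heads (stressed positions): 2, 4, 6, 8.
End Rule Rightmost: primary stress on the rightmost head = syllable 8.
Secondary stress on 2, 4, 6: ke.ˌku.ne.ˌlu.si.ˌli.po:.ˈsu:l.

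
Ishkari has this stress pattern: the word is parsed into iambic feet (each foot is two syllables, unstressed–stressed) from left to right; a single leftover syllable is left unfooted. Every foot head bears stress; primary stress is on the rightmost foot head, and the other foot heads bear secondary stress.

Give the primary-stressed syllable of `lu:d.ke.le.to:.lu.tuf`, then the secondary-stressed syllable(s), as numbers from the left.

Parse left to right into iambic (σˈσ) feet: (lu:d.ˈke) (le.ˈto:) (lu.ˈtuf).
Foot heads (stressed positions): 2, 4, 6.
End Rule Rightmost: primary stress on the rightmost head = syllable 6.
Secondary stress on 2, 4: lu:d.ˌke.le.ˌto:.lu.ˈtuf.

primary 6, secondary 2, 4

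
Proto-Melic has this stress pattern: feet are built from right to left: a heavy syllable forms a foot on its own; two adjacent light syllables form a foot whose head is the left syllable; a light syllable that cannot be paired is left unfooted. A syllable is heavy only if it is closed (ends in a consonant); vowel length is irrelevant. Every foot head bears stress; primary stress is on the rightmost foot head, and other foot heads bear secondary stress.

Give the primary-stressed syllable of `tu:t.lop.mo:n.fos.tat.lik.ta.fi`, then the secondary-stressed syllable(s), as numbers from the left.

Weights: 1 tu:t H, 2 lop H, 3 mo:n H, 4 fos H, 5 tat H, 6 lik H, 7 ta L, 8 fi L.
Parse right to left (heavy = foot alone; LL = one foot; stranded L unfooted): (ˈtu:t) (ˈlop) (ˈmo:n) (ˈfos) (ˈtat) (ˈlik) (ˈta.fi).
Foot heads: 1, 2, 3, 4, 5, 6, 7.
Primary stress on the rightmost head = syllable 7.
Secondary stress on 1, 2, 3, 4, 5, 6: ˌtu:t.ˌlop.ˌmo:n.ˌfos.ˌtat.ˌlik.ˈta.fi.

primary 7, secondary 1, 2, 3, 4, 5, 6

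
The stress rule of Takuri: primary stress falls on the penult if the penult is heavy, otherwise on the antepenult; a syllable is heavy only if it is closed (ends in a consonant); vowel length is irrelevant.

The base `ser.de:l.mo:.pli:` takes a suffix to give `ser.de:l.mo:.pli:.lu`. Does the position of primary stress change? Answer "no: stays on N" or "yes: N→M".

Base `ser.de:l.mo:.pli:` (4 syllables):
  Weights: 2 de:l H, 3 mo: L, 4 pli: L.
  The penult (syllable 3, mo:) is light, so stress falls on the antepenult (syllable 2, de:l).
  → primary stress on syllable 2.
Suffixed `ser.de:l.mo:.pli:.lu` (5 syllables):
  Weights: 3 mo: L, 4 pli: L, 5 lu L.
  The penult (syllable 4, pli:) is light, so stress falls on the antepenult (syllable 3, mo:).
  → primary stress on syllable 3.

yes: 2→3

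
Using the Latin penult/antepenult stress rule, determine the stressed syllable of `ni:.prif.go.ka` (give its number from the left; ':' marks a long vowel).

2

Classical Latin: stress the penult if heavy (long vowel or closed), else the antepenult.
Weights: 2 prif H, 3 go L, 4 ka L.
The penult (syllable 3, go) is light, so stress falls on the antepenult (syllable 2, prif).
Stress on syllable 2: ni:.ˈprif.go.ka.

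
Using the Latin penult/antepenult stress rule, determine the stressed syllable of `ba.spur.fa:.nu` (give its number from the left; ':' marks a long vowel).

3

Classical Latin: stress the penult if heavy (long vowel or closed), else the antepenult.
Weights: 2 spur H, 3 fa: H, 4 nu L.
The penult (syllable 3, fa:) is heavy, so it takes stress.
Stress on syllable 3: ba.spur.ˈfa:.nu.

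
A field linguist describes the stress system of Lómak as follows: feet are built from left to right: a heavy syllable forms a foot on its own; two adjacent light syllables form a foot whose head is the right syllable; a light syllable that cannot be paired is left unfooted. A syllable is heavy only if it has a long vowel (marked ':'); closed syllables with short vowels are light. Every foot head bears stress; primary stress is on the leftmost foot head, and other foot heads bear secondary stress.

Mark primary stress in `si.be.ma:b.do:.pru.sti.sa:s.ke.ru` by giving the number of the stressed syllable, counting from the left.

2

Weights: 1 si L, 2 be L, 3 ma:b H, 4 do: H, 5 pru L, 6 sti L, 7 sa:s H, 8 ke L, 9 ru L.
Parse left to right (heavy = foot alone; LL = one foot; stranded L unfooted): (si.ˈbe) (ˈma:b) (ˈdo:) (pru.ˈsti) (ˈsa:s) (ke.ˈru).
Foot heads: 2, 3, 4, 6, 7, 9.
Primary stress on the leftmost head = syllable 2.
Primary stress: syllable 2 → si.ˈbe.ma:b.do:.pru.sti.sa:s.ke.ru.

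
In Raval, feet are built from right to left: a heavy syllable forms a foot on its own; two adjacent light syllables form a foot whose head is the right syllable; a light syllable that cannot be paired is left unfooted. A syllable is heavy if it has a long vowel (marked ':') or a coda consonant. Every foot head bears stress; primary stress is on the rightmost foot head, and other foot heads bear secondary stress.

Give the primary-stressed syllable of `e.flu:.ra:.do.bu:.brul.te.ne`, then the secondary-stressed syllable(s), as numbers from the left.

primary 8, secondary 2, 3, 5, 6

Weights: 1 e L, 2 flu: H, 3 ra: H, 4 do L, 5 bu: H, 6 brul H, 7 te L, 8 ne L.
Parse right to left (heavy = foot alone; LL = one foot; stranded L unfooted): e (ˈflu:) (ˈra:) do (ˈbu:) (ˈbrul) (te.ˈne).
Foot heads: 2, 3, 5, 6, 8.
Primary stress on the rightmost head = syllable 8.
Secondary stress on 2, 3, 5, 6: e.ˌflu:.ˌra:.do.ˌbu:.ˌbrul.te.ˈne.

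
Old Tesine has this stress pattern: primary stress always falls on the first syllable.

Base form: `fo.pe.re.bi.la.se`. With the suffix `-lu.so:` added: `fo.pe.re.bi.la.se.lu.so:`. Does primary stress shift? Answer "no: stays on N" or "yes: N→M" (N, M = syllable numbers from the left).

Base `fo.pe.re.bi.la.se` (6 syllables):
  The word has 6 syllables; the first syllable is syllable 1 (fo).
  → primary stress on syllable 1.
Suffixed `fo.pe.re.bi.la.se.lu.so:` (8 syllables):
  The word has 8 syllables; the first syllable is syllable 1 (fo).
  → primary stress on syllable 1.

no: stays on 1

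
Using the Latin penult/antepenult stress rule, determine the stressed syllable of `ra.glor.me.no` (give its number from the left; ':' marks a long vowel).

Classical Latin: stress the penult if heavy (long vowel or closed), else the antepenult.
Weights: 2 glor H, 3 me L, 4 no L.
The penult (syllable 3, me) is light, so stress falls on the antepenult (syllable 2, glor).
Stress on syllable 2: ra.ˈglor.me.no.

2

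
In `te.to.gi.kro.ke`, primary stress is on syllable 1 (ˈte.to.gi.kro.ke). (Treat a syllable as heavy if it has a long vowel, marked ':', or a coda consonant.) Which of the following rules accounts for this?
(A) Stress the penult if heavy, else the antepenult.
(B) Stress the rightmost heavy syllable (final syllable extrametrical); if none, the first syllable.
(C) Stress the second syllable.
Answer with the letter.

Rule A → syllable 3 (observed: 1).
Rule B → syllable 1 ✓.
Rule C → syllable 2 (observed: 1).

B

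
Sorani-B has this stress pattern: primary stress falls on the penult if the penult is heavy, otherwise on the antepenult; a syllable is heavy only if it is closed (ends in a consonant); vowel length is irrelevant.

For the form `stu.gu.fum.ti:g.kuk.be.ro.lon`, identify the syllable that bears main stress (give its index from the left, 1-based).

Weights: 6 be L, 7 ro L, 8 lon H.
The penult (syllable 7, ro) is light, so stress falls on the antepenult (syllable 6, be).
Primary stress: syllable 6 → stu.gu.fum.ti:g.kuk.ˈbe.ro.lon.

6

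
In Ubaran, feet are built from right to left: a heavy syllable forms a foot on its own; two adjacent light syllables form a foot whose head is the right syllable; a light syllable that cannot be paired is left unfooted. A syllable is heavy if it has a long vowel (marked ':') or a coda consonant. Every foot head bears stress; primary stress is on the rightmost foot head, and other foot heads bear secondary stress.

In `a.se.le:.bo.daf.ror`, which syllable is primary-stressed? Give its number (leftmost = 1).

Weights: 1 a L, 2 se L, 3 le: H, 4 bo L, 5 daf H, 6 ror H.
Parse right to left (heavy = foot alone; LL = one foot; stranded L unfooted): (a.ˈse) (ˈle:) bo (ˈdaf) (ˈror).
Foot heads: 2, 3, 5, 6.
Primary stress on the rightmost head = syllable 6.
Primary stress: syllable 6 → a.se.le:.bo.daf.ˈror.

6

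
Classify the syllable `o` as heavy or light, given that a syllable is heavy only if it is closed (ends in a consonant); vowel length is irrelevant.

light

`o`: short vowel, open (no coda). Open (no coda) → light.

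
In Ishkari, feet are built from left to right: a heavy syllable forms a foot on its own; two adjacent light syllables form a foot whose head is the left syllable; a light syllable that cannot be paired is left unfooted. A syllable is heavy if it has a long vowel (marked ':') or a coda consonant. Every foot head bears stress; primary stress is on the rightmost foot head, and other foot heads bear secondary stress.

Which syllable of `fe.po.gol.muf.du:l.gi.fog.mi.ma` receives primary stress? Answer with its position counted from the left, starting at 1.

8

Weights: 1 fe L, 2 po L, 3 gol H, 4 muf H, 5 du:l H, 6 gi L, 7 fog H, 8 mi L, 9 ma L.
Parse left to right (heavy = foot alone; LL = one foot; stranded L unfooted): (ˈfe.po) (ˈgol) (ˈmuf) (ˈdu:l) gi (ˈfog) (ˈmi.ma).
Foot heads: 1, 3, 4, 5, 7, 8.
Primary stress on the rightmost head = syllable 8.
Primary stress: syllable 8 → fe.po.gol.muf.du:l.gi.fog.ˈmi.ma.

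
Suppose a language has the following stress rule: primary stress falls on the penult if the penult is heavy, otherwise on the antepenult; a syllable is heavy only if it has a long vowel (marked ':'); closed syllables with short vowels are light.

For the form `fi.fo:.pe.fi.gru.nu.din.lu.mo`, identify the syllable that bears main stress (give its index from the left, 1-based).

7

Weights: 7 din L, 8 lu L, 9 mo L.
The penult (syllable 8, lu) is light, so stress falls on the antepenult (syllable 7, din).
Primary stress: syllable 7 → fi.fo:.pe.fi.gru.nu.ˈdin.lu.mo.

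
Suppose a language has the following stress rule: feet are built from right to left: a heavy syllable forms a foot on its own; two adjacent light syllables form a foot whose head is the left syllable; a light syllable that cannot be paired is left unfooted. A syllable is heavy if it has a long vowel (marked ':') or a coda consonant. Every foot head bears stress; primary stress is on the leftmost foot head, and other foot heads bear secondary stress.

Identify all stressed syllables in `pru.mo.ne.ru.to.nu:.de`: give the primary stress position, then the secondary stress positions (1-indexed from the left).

Weights: 1 pru L, 2 mo L, 3 ne L, 4 ru L, 5 to L, 6 nu: H, 7 de L.
Parse right to left (heavy = foot alone; LL = one foot; stranded L unfooted): pru (ˈmo.ne) (ˈru.to) (ˈnu:) de.
Foot heads: 2, 4, 6.
Primary stress on the leftmost head = syllable 2.
Secondary stress on 4, 6: pru.ˈmo.ne.ˌru.to.ˌnu:.de.

primary 2, secondary 4, 6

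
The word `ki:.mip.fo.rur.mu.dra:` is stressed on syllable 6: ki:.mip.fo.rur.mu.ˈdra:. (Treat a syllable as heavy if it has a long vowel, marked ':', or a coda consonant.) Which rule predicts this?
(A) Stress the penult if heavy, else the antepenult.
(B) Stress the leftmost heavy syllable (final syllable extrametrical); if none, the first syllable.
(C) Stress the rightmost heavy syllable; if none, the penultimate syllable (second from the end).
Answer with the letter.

C

Rule A → syllable 4 (observed: 6).
Rule B → syllable 1 (observed: 6).
Rule C → syllable 6 ✓.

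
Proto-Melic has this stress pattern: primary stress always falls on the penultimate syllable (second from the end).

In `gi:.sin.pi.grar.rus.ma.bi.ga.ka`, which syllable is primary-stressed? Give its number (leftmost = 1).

The word has 9 syllables; the penultimate syllable (second from the end) is syllable 8 (ga).
Primary stress: syllable 8 → gi:.sin.pi.grar.rus.ma.bi.ˈga.ka.

8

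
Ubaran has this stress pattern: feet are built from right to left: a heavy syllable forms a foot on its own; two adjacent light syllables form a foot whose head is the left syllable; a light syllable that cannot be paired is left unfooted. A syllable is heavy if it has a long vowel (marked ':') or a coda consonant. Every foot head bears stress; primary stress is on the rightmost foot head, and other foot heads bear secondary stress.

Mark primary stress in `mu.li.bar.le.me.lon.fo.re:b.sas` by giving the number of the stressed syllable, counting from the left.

9

Weights: 1 mu L, 2 li L, 3 bar H, 4 le L, 5 me L, 6 lon H, 7 fo L, 8 re:b H, 9 sas H.
Parse right to left (heavy = foot alone; LL = one foot; stranded L unfooted): (ˈmu.li) (ˈbar) (ˈle.me) (ˈlon) fo (ˈre:b) (ˈsas).
Foot heads: 1, 3, 4, 6, 8, 9.
Primary stress on the rightmost head = syllable 9.
Primary stress: syllable 9 → mu.li.bar.le.me.lon.fo.re:b.ˈsas.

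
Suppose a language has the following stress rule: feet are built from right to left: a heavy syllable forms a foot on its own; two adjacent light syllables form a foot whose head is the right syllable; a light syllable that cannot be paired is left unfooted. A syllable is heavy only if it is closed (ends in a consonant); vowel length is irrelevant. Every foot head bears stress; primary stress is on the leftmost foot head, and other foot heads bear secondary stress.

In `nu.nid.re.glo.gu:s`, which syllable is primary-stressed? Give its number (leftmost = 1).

2

Weights: 1 nu L, 2 nid H, 3 re L, 4 glo L, 5 gu:s H.
Parse right to left (heavy = foot alone; LL = one foot; stranded L unfooted): nu (ˈnid) (re.ˈglo) (ˈgu:s).
Foot heads: 2, 4, 5.
Primary stress on the leftmost head = syllable 2.
Primary stress: syllable 2 → nu.ˈnid.re.glo.gu:s.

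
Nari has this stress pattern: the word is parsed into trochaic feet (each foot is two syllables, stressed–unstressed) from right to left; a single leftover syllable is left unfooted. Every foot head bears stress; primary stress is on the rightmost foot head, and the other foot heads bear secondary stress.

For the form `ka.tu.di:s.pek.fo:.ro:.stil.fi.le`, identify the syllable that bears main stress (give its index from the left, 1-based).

Parse right to left into trochaic (ˈσσ) feet: ka (ˈtu.di:s) (ˈpek.fo:) (ˈro:.stil) (ˈfi.le). Syllable 1 is left unfooted.
Foot heads (stressed positions): 2, 4, 6, 8.
End Rule Rightmost: primary stress on the rightmost head = syllable 8.
Primary stress: syllable 8 → ka.tu.di:s.pek.fo:.ro:.stil.ˈfi.le.

8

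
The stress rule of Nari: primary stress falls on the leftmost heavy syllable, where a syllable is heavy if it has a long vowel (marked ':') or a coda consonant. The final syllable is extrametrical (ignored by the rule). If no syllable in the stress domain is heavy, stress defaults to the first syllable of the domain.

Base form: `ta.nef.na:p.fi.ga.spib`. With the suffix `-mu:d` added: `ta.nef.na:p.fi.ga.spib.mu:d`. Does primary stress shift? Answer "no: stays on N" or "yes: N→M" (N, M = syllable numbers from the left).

Base `ta.nef.na:p.fi.ga.spib` (6 syllables):
  The final syllable (6, spib) is extrametrical; the stress domain is syllables 1–5.
  Weights: 1 ta L, 2 nef H, 3 na:p H, 4 fi L, 5 ga L.
  Heavy syllables in the domain: 2, 3. The leftmost is syllable 2 (nef).
  → primary stress on syllable 2.
Suffixed `ta.nef.na:p.fi.ga.spib.mu:d` (7 syllables):
  The final syllable (7, mu:d) is extrametrical; the stress domain is syllables 1–6.
  Weights: 1 ta L, 2 nef H, 3 na:p H, 4 fi L, 5 ga L, 6 spib H.
  Heavy syllables in the domain: 2, 3, 6. The leftmost is syllable 2 (nef).
  → primary stress on syllable 2.

no: stays on 2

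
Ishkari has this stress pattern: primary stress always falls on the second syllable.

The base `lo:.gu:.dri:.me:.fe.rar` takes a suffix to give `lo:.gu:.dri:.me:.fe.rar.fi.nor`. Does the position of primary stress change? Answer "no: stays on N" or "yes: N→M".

Base `lo:.gu:.dri:.me:.fe.rar` (6 syllables):
  The word has 6 syllables; the second syllable is syllable 2 (gu:).
  → primary stress on syllable 2.
Suffixed `lo:.gu:.dri:.me:.fe.rar.fi.nor` (8 syllables):
  The word has 8 syllables; the second syllable is syllable 2 (gu:).
  → primary stress on syllable 2.

no: stays on 2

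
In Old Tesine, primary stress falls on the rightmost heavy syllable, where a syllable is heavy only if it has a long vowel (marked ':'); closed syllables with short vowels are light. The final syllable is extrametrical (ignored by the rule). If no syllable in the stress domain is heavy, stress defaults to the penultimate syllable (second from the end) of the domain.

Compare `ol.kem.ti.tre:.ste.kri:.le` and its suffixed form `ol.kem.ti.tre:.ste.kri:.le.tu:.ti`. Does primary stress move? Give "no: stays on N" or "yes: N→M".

yes: 6→8

Base `ol.kem.ti.tre:.ste.kri:.le` (7 syllables):
  The final syllable (7, le) is extrametrical; the stress domain is syllables 1–6.
  Weights: 1 ol L, 2 kem L, 3 ti L, 4 tre: H, 5 ste L, 6 kri: H.
  Heavy syllables in the domain: 4, 6. The rightmost is syllable 6 (kri:).
  → primary stress on syllable 6.
Suffixed `ol.kem.ti.tre:.ste.kri:.le.tu:.ti` (9 syllables):
  The final syllable (9, ti) is extrametrical; the stress domain is syllables 1–8.
  Weights: 1 ol L, 2 kem L, 3 ti L, 4 tre: H, 5 ste L, 6 kri: H, 7 le L, 8 tu: H.
  Heavy syllables in the domain: 4, 6, 8. The rightmost is syllable 8 (tu:).
  → primary stress on syllable 8.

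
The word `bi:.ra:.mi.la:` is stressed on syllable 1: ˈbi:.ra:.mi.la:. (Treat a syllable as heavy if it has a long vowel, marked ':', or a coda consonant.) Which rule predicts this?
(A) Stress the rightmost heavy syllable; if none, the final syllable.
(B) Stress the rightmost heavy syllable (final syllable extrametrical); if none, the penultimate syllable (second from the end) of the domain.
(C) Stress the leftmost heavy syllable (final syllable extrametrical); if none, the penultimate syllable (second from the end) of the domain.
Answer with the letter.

C

Rule A → syllable 4 (observed: 1).
Rule B → syllable 2 (observed: 1).
Rule C → syllable 1 ✓.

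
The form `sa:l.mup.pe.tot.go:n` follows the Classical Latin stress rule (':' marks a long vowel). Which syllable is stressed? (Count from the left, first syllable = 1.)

Classical Latin: stress the penult if heavy (long vowel or closed), else the antepenult.
Weights: 3 pe L, 4 tot H, 5 go:n H.
The penult (syllable 4, tot) is heavy, so it takes stress.
Stress on syllable 4: sa:l.mup.pe.ˈtot.go:n.

4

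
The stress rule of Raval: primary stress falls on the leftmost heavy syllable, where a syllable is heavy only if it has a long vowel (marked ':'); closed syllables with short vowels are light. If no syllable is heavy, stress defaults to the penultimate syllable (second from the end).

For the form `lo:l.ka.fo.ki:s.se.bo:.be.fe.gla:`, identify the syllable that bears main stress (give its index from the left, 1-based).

1

Weights: 1 lo:l H, 2 ka L, 3 fo L, 4 ki:s H, 5 se L, 6 bo: H, 7 be L, 8 fe L, 9 gla: H.
Heavy syllables in the domain: 1, 4, 6, 9. The leftmost is syllable 1 (lo:l).
Primary stress: syllable 1 → ˈlo:l.ka.fo.ki:s.se.bo:.be.fe.gla:.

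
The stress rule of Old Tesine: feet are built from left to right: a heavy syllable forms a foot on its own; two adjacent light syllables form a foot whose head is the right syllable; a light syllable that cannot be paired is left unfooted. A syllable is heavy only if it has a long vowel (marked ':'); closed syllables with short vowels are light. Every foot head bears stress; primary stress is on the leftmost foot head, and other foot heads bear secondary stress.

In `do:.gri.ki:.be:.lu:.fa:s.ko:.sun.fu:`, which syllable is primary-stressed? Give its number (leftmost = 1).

1

Weights: 1 do: H, 2 gri L, 3 ki: H, 4 be: H, 5 lu: H, 6 fa:s H, 7 ko: H, 8 sun L, 9 fu: H.
Parse left to right (heavy = foot alone; LL = one foot; stranded L unfooted): (ˈdo:) gri (ˈki:) (ˈbe:) (ˈlu:) (ˈfa:s) (ˈko:) sun (ˈfu:).
Foot heads: 1, 3, 4, 5, 6, 7, 9.
Primary stress on the leftmost head = syllable 1.
Primary stress: syllable 1 → ˈdo:.gri.ki:.be:.lu:.fa:s.ko:.sun.fu:.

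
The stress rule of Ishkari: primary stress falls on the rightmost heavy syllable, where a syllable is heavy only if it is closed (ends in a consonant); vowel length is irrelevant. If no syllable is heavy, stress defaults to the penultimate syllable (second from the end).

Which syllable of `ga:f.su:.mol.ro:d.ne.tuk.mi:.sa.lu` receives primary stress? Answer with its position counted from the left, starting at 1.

6

Weights: 1 ga:f H, 2 su: L, 3 mol H, 4 ro:d H, 5 ne L, 6 tuk H, 7 mi: L, 8 sa L, 9 lu L.
Heavy syllables in the domain: 1, 3, 4, 6. The rightmost is syllable 6 (tuk).
Primary stress: syllable 6 → ga:f.su:.mol.ro:d.ne.ˈtuk.mi:.sa.lu.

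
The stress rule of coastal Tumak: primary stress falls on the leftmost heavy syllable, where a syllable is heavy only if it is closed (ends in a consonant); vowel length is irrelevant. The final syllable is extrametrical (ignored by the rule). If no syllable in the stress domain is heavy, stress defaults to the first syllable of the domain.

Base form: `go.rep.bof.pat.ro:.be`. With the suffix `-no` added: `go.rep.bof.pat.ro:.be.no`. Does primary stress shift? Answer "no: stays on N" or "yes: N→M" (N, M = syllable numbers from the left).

no: stays on 2

Base `go.rep.bof.pat.ro:.be` (6 syllables):
  The final syllable (6, be) is extrametrical; the stress domain is syllables 1–5.
  Weights: 1 go L, 2 rep H, 3 bof H, 4 pat H, 5 ro: L.
  Heavy syllables in the domain: 2, 3, 4. The leftmost is syllable 2 (rep).
  → primary stress on syllable 2.
Suffixed `go.rep.bof.pat.ro:.be.no` (7 syllables):
  The final syllable (7, no) is extrametrical; the stress domain is syllables 1–6.
  Weights: 1 go L, 2 rep H, 3 bof H, 4 pat H, 5 ro: L, 6 be L.
  Heavy syllables in the domain: 2, 3, 4. The leftmost is syllable 2 (rep).
  → primary stress on syllable 2.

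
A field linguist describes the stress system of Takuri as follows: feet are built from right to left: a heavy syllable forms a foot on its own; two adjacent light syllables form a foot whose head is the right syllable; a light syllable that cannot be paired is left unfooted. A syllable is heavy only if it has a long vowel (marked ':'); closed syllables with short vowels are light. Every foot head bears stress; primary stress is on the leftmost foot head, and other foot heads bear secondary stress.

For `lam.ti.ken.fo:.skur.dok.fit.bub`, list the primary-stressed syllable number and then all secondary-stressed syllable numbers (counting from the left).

primary 3, secondary 4, 6, 8

Weights: 1 lam L, 2 ti L, 3 ken L, 4 fo: H, 5 skur L, 6 dok L, 7 fit L, 8 bub L.
Parse right to left (heavy = foot alone; LL = one foot; stranded L unfooted): lam (ti.ˈken) (ˈfo:) (skur.ˈdok) (fit.ˈbub).
Foot heads: 3, 4, 6, 8.
Primary stress on the leftmost head = syllable 3.
Secondary stress on 4, 6, 8: lam.ti.ˈken.ˌfo:.skur.ˌdok.fit.ˌbub.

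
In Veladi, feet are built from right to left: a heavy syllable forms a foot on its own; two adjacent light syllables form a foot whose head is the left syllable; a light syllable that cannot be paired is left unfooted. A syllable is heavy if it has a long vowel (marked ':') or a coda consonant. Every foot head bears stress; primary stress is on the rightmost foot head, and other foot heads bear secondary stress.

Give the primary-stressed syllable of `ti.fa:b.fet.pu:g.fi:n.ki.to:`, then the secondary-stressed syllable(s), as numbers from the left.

Weights: 1 ti L, 2 fa:b H, 3 fet H, 4 pu:g H, 5 fi:n H, 6 ki L, 7 to: H.
Parse right to left (heavy = foot alone; LL = one foot; stranded L unfooted): ti (ˈfa:b) (ˈfet) (ˈpu:g) (ˈfi:n) ki (ˈto:).
Foot heads: 2, 3, 4, 5, 7.
Primary stress on the rightmost head = syllable 7.
Secondary stress on 2, 3, 4, 5: ti.ˌfa:b.ˌfet.ˌpu:g.ˌfi:n.ki.ˈto:.

primary 7, secondary 2, 3, 4, 5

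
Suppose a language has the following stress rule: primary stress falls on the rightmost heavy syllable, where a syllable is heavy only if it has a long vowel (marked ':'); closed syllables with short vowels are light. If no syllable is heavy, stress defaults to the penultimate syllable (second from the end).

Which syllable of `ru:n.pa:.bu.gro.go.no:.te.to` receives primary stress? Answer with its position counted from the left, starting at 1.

6

Weights: 1 ru:n H, 2 pa: H, 3 bu L, 4 gro L, 5 go L, 6 no: H, 7 te L, 8 to L.
Heavy syllables in the domain: 1, 2, 6. The rightmost is syllable 6 (no:).
Primary stress: syllable 6 → ru:n.pa:.bu.gro.go.ˈno:.te.to.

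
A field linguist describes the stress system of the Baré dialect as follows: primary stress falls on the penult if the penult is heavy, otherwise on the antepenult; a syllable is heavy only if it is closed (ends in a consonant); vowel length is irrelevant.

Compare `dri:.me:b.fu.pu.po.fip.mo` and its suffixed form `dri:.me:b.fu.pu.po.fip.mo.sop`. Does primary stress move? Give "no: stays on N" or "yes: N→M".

Base `dri:.me:b.fu.pu.po.fip.mo` (7 syllables):
  Weights: 5 po L, 6 fip H, 7 mo L.
  The penult (syllable 6, fip) is heavy, so it takes stress.
  → primary stress on syllable 6.
Suffixed `dri:.me:b.fu.pu.po.fip.mo.sop` (8 syllables):
  Weights: 6 fip H, 7 mo L, 8 sop H.
  The penult (syllable 7, mo) is light, so stress falls on the antepenult (syllable 6, fip).
  → primary stress on syllable 6.

no: stays on 6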